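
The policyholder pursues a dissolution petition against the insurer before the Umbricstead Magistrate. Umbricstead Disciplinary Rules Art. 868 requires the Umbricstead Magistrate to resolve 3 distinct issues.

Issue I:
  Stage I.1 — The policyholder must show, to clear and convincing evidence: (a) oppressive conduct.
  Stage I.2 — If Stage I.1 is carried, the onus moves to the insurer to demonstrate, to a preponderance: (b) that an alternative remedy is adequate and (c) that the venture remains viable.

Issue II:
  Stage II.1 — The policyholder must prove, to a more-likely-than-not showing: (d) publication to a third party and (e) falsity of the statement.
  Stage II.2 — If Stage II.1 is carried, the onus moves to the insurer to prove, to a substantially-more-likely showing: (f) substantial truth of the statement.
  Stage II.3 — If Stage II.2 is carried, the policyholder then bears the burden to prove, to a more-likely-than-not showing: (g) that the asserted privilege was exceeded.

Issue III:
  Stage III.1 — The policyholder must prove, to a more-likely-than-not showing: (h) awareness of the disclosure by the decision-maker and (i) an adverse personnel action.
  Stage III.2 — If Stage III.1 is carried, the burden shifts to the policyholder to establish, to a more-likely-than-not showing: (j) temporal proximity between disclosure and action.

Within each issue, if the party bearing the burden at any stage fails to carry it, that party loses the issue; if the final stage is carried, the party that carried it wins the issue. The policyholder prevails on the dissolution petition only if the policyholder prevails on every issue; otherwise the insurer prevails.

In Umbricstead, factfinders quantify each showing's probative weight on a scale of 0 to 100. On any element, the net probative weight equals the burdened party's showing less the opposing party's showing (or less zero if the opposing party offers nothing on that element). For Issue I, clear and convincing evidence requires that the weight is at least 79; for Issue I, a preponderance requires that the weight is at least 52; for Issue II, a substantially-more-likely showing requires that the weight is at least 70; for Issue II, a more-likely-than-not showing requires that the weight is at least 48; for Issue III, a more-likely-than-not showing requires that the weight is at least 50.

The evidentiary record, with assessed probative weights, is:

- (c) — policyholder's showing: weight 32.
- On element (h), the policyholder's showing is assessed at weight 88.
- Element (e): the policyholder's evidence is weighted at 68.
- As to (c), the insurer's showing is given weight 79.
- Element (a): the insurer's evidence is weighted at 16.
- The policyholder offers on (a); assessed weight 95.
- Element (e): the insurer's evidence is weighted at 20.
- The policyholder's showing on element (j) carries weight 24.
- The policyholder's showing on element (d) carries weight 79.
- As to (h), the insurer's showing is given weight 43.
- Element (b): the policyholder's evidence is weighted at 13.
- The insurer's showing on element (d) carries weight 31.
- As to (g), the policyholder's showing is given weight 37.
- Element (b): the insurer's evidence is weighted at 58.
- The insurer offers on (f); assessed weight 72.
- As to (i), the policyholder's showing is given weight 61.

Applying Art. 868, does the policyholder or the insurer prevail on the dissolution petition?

insurer

— Issue I —
Stage I.1 — burden on policyholder; standard: clear and convincing evidence (weight is at least 79).
    (a): 95 − 16 = 79 ≥ 79 [met]
  Stage I.1 is satisfied; the onus moves to the insurer.
Stage I.2 — burden on insurer; standard: a preponderance (weight is at least 52).
    (b): 58 − 13 = 45 < 52 [not met]
    (c): 79 − 32 = 47 < 52 [not met]
  Stage I.2 not carried; the insurer fails its burden.
The analysis ends at Stage I.2; the policyholder prevails on this issue.
— Issue II —
Stage II.1 — burden on policyholder; standard: a more-likely-than-not showing (weight is at least 48).
    (d): 79 − 31 = 48 ≥ 48 [met]
    (e): 68 − 20 = 48 ≥ 48 [met]
  Stage II.1 carried; the burden shifts to the insurer.
Stage II.2 — burden on insurer; standard: a substantially-more-likely showing (weight is at least 70).
    (f): 72 ≥ 70 [met]
  Stage II.2 carried; the burden shifts to the policyholder.
Stage II.3 — burden on policyholder; standard: a more-likely-than-not showing (weight is at least 48).
    (g): 37 < 48 [not met]
  The policyholder does not carry Stage II.3.
So the insurer prevails on this issue.
— Issue III —
Stage III.1 — burden on policyholder; standard: a more-likely-than-not showing (weight is at least 50).
    (h): 88 − 43 = 45 < 50 [not met]
    (i): 61 ≥ 50 [met]
  Not every element is met, so the policyholder fails to carry Stage III.1.
So the insurer prevails on this issue.
Per-issue: Issue I → policyholder; Issue II → insurer; Issue III → insurer. The policyholder must prevail on every issue; overall, the insurer prevails.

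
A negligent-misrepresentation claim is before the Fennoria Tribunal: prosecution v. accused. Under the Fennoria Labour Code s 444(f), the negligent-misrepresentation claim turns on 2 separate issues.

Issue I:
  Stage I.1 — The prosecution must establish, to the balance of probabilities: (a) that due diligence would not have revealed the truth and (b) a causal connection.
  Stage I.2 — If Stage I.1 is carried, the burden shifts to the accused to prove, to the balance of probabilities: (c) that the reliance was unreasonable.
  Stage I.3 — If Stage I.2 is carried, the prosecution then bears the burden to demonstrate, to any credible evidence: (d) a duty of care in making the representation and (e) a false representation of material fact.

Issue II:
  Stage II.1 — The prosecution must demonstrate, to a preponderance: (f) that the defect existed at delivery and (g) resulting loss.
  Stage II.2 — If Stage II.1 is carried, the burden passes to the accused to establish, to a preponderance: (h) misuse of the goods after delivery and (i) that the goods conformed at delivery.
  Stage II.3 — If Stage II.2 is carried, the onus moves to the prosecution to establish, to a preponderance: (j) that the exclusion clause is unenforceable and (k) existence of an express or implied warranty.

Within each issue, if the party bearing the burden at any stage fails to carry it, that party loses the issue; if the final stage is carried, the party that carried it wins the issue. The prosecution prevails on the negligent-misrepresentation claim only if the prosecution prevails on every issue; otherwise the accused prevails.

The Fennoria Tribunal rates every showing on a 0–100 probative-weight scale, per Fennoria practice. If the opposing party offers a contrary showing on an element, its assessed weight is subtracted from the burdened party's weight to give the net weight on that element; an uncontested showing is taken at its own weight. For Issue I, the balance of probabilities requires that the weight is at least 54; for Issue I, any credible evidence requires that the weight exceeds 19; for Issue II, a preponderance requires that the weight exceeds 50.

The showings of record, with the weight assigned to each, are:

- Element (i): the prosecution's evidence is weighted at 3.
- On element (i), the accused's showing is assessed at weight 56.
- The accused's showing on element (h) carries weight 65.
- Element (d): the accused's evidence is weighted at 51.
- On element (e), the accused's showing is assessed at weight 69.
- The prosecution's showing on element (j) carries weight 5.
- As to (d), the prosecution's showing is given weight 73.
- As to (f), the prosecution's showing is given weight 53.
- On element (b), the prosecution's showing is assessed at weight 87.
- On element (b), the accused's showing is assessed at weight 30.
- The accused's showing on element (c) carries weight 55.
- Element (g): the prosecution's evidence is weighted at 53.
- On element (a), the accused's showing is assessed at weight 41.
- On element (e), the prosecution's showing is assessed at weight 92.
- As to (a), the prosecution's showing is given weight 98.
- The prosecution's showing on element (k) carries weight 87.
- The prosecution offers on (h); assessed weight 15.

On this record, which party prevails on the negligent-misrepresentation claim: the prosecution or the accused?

prosecution

— Issue I —
At Stage I.1 the prosecution must meet the balance of probabilities (weight is at least 54): on (a) the weight is 98 less the opposing 41 gives net 57, ≥ 54, so (a) meets the standard; on (b) the weight is 87 less the opposing 30 gives net 57, ≥ 54, so (b) meets the standard.
  Stage I.1 is satisfied; the onus moves to the accused.
At Stage I.2 the accused must meet the balance of probabilities (weight is at least 54): on (c) the weight is 55, which does reach 54, so (c) meets the standard.
  The accused carries Stage I.2; the prosecution now bears the burden.
At Stage I.3 the prosecution must meet any credible evidence (weight exceeds 19): on (d) the weight is 73 less the opposing 51 gives net 22, which does exceed 19, so (d) meets the standard; on (e) the weight is 92 less the opposing 69 gives net 23, > 19, so (e) meets the standard.
  Stage I.3 carried; the final stage is satisfied.
Every stage carried; the prosecution prevails on this issue.
— Issue II —
Stage II.1 (prosecution, a preponderance, weight exceeds 50): (f) 53 > 50 — meets; (g) 53 > 50 — meets.
  Stage II.1 carried; the burden shifts to the accused.
Stage II.2 (accused, a preponderance, weight exceeds 50): (h) net 65−15=50 ≤ 50 — fails; (i) net 56−3=53 > 50 — meets.
  The accused does not carry Stage II.2.
The prosecution prevails on this issue.
Per-issue: Issue I → prosecution; Issue II → prosecution. The prosecution must prevail on every issue; overall, the prosecution prevails.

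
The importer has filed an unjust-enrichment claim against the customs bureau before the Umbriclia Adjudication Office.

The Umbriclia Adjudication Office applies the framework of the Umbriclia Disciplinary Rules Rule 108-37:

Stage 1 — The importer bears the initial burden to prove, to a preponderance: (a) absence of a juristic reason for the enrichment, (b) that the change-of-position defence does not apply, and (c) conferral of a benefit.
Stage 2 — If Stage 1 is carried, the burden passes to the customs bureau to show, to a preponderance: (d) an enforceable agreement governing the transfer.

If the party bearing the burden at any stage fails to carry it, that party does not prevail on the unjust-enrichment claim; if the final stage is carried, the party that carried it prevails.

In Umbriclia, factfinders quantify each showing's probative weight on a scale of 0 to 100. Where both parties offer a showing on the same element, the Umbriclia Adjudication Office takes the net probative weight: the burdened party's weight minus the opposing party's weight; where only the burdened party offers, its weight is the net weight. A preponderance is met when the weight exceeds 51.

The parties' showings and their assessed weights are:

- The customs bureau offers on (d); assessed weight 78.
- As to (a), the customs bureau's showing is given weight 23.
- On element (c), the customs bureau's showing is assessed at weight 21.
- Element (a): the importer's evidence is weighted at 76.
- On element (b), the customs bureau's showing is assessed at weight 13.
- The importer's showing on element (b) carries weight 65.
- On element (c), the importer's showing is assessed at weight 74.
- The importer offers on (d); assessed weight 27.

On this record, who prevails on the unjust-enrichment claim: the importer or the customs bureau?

Stage 1 — burden on importer; standard: a preponderance (weight exceeds 51).
    (a): 76 − 23 = 53 > 51 [met]
    (b): 65 − 13 = 52 > 51 [met]
    (c): 74 − 21 = 53 > 51 [met]
  The importer carries Stage 1; the customs bureau now bears the burden.
Stage 2 — burden on customs bureau; standard: a preponderance (weight exceeds 51).
    (d): 78 − 27 = 51 ≤ 51 [not met]
  Stage 2 not carried; the customs bureau fails its burden.
The importer prevails.

importer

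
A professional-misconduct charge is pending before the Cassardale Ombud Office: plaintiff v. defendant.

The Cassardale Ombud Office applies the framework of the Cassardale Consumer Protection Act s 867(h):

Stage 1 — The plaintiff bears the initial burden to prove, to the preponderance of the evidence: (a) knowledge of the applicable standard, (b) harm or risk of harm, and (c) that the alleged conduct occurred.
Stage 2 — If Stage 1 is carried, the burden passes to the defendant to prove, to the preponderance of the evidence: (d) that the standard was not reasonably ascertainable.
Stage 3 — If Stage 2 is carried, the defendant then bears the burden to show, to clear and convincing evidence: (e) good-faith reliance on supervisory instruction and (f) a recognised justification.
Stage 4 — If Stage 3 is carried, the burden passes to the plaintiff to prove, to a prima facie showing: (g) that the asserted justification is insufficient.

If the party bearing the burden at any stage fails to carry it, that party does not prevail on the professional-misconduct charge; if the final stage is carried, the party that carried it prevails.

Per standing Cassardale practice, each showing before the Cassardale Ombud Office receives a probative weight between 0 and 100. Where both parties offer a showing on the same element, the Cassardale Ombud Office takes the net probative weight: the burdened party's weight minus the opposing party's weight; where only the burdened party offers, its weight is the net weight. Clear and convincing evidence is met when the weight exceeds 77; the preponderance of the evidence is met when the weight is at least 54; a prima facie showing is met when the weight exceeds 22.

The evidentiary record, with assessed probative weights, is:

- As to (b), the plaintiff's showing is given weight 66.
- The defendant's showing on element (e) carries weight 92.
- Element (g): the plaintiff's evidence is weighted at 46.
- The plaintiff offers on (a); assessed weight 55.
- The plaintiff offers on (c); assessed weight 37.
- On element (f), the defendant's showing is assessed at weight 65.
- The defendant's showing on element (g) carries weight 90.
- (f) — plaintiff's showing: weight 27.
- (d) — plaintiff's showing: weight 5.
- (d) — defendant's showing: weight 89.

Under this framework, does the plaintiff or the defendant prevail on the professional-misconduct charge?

Stage 1 (plaintiff, the preponderance of the evidence, weight is at least 54): (a) 55 ≥ 54 — meets; (b) 66 ≥ 54 — meets; (c) 37 < 54 — fails.
  The plaintiff does not carry Stage 1.
The defendant prevails.

defendant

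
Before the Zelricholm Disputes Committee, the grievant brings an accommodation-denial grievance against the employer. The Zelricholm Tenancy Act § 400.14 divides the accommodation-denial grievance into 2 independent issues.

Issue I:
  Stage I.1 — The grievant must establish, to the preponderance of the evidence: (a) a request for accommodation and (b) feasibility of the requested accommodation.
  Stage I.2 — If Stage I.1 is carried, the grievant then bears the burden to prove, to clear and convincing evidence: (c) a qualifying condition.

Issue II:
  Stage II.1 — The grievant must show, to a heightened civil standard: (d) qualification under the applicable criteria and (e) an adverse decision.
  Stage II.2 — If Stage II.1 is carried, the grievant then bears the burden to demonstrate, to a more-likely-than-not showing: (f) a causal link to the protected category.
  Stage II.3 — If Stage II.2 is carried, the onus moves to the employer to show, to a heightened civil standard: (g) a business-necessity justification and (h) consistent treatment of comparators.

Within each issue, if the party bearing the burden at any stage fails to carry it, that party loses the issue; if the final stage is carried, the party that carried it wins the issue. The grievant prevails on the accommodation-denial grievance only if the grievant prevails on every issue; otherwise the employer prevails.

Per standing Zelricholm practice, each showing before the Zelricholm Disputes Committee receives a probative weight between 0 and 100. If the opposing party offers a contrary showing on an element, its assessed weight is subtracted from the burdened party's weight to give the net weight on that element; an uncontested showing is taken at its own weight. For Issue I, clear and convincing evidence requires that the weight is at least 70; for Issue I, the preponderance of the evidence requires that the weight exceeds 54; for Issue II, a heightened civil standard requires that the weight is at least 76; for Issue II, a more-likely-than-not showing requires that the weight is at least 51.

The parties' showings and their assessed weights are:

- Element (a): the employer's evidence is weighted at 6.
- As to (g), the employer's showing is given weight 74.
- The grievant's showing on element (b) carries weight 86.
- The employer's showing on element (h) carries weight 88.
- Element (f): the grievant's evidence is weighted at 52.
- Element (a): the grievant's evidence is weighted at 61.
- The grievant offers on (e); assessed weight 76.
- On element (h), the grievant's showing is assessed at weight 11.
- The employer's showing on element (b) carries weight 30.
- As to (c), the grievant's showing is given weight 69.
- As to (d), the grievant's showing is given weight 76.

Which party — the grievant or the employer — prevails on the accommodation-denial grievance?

employer

— Issue I —
Stage I.1 (grievant, the preponderance of the evidence, weight exceeds 54): (a) net 61−6=55 > 54 — meets; (b) net 86−30=56 > 54 — meets.
  All elements met. The grievant retains the burden for Stage I.2.
Stage I.2 (grievant, clear and convincing evidence, weight is at least 70): (c) 69 < 70 — fails.
  Not every element is met, so the grievant fails to carry Stage I.2.
So the employer prevails on this issue.
— Issue II —
Stage II.1 (grievant, a heightened civil standard, weight is at least 76): (d) 76 ≥ 76 — meets; (e) 76 ≥ 76 — meets.
  All elements met. The grievant retains the burden for Stage II.2.
Stage II.2 (grievant, a more-likely-than-not showing, weight is at least 51): (f) 52 ≥ 51 — meets.
  Stage II.2 carried; the burden shifts to the employer.
Stage II.3 (employer, a heightened civil standard, weight is at least 76): (g) 74 < 76 — fails; (h) net 88−11=77 ≥ 76 — meets.
  Not every element is met, so the employer fails to carry Stage II.3.
The grievant prevails on this issue.
Per-issue: Issue I → employer; Issue II → grievant. The grievant must prevail on every issue; overall, the employer prevails.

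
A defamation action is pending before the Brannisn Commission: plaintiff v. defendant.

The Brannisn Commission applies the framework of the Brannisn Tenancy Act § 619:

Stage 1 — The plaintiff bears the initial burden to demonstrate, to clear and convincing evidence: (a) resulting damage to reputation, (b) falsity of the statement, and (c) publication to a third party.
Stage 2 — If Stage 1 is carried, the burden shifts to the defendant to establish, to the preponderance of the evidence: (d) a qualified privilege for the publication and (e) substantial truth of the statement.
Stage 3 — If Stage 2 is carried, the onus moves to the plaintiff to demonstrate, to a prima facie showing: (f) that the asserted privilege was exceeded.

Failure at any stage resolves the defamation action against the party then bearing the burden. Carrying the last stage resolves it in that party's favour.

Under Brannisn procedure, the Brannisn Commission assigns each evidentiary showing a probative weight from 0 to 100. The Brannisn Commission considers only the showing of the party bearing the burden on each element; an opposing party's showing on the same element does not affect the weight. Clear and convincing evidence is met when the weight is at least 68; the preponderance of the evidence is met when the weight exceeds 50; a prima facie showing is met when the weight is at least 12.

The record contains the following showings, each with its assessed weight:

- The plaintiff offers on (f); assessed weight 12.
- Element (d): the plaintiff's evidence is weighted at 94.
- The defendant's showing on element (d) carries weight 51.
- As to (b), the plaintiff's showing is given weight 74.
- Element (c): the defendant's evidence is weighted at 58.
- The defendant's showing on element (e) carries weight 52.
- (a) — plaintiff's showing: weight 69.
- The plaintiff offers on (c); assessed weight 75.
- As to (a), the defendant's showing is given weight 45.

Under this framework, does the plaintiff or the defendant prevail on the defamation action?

Stage 1 — burden on plaintiff; standard: clear and convincing evidence (weight is at least 68).
    (a): 69 (defendant's 45 disregarded) ≥ 68 [met]
    (b): 74 ≥ 68 [met]
    (c): 75 (defendant's 58 disregarded) ≥ 68 [met]
  The plaintiff carries Stage 1; the defendant now bears the burden.
Stage 2 — burden on defendant; standard: the preponderance of the evidence (weight exceeds 50).
    (d): 51 (plaintiff's 94 disregarded) > 50 [met]
    (e): 52 > 50 [met]
  Stage 2 carried; the burden shifts to the plaintiff.
Stage 3 — burden on plaintiff; standard: a prima facie showing (weight is at least 12).
    (f): 12 ≥ 12 [met]
  The plaintiff carries the last stage.
All stages carried — the plaintiff prevails.

plaintiff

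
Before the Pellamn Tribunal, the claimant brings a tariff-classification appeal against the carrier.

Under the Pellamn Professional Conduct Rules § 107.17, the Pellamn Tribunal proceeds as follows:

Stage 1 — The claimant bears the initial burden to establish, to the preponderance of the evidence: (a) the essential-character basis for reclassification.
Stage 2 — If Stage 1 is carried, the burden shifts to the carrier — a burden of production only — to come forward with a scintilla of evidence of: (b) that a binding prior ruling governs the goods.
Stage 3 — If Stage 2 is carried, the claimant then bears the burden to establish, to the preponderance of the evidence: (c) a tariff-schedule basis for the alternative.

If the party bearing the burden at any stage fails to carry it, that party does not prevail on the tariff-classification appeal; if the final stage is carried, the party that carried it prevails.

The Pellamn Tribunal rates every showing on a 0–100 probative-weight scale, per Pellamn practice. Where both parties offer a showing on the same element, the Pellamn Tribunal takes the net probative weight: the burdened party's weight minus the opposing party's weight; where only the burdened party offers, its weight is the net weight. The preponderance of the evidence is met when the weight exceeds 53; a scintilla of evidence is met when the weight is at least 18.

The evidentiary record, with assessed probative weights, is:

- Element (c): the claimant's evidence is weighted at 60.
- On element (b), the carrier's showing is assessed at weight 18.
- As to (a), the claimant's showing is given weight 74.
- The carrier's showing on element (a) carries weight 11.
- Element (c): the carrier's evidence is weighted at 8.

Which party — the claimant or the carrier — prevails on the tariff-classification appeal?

At Stage 1 the claimant must meet the preponderance of the evidence (weight exceeds 53): on (a) the weight is 74 less the opposing 11 gives net 63, > 53, so (a) meets the standard.
  Stage 1 carried; the burden shifts to the carrier.
At Stage 2 the carrier must meet a scintilla of evidence (weight is at least 18): on (b) the weight is 18, which does reach 18, so (b) meets the standard.
  Stage 2 carried; the burden shifts to the claimant.
At Stage 3 the claimant must meet the preponderance of the evidence (weight exceeds 53): on (c) the weight is 60 less the opposing 8 gives net 52, ≤ 53, so (c) does not meet the standard.
  Not every element is met, so the claimant fails to carry Stage 3.
The carrier prevails.

carrier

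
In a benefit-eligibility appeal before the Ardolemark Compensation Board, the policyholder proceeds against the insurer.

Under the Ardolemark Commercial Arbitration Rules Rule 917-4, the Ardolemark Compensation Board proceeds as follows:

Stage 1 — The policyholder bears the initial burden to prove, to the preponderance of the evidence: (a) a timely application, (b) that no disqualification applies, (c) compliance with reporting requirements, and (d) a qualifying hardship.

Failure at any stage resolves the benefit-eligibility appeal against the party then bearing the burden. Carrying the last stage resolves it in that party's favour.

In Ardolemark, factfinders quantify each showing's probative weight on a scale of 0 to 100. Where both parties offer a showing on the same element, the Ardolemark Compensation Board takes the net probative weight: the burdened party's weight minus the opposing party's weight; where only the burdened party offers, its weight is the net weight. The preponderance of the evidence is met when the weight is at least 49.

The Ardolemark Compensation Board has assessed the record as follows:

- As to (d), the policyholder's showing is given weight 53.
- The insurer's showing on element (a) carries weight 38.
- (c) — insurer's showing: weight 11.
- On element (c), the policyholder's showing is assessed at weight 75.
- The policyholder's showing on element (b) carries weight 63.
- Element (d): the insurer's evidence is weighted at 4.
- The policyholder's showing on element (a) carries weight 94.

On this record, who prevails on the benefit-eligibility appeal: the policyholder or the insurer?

At Stage 1 the policyholder must meet the preponderance of the evidence (weight is at least 49): on (a) the weight is 94 less the opposing 38 gives net 56, ≥ 49, so (a) meets the standard; on (b) the weight is 63, ≥ 49, so (b) meets the standard; on (c) the weight is 75 less the opposing 11 gives net 64, which does reach 49, so (c) meets the standard; on (d) the weight is 53 less the opposing 4 gives net 49, ≥ 49, so (d) meets the standard.
  All elements met at the final stage.
Every stage carried; the policyholder prevails.

policyholder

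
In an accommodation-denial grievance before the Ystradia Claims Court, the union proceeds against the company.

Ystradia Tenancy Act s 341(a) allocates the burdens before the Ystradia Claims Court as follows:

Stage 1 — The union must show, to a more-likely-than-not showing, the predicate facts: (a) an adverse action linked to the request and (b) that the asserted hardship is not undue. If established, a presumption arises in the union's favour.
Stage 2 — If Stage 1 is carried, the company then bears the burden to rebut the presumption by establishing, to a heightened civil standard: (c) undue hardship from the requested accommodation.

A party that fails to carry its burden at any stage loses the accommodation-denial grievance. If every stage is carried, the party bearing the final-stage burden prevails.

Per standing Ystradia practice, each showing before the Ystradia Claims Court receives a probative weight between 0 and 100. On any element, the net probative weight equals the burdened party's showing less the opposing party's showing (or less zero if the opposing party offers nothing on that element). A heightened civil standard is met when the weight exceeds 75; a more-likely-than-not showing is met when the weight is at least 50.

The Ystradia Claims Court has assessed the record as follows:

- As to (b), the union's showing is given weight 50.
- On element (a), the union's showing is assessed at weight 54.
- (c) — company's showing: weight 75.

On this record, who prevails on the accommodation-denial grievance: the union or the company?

Stage 1 — burden on union; standard: a more-likely-than-not showing (weight is at least 50).
    (a): 54 ≥ 50 [met]
    (b): 50 ≥ 50 [met]
  The union carries Stage 1; the company now bears the burden.
Stage 2 — burden on company; standard: a heightened civil standard (weight exceeds 75).
    (c): 75 ≤ 75 [not met]
  The company does not carry Stage 2.
The analysis ends at Stage 2; the union prevails.

union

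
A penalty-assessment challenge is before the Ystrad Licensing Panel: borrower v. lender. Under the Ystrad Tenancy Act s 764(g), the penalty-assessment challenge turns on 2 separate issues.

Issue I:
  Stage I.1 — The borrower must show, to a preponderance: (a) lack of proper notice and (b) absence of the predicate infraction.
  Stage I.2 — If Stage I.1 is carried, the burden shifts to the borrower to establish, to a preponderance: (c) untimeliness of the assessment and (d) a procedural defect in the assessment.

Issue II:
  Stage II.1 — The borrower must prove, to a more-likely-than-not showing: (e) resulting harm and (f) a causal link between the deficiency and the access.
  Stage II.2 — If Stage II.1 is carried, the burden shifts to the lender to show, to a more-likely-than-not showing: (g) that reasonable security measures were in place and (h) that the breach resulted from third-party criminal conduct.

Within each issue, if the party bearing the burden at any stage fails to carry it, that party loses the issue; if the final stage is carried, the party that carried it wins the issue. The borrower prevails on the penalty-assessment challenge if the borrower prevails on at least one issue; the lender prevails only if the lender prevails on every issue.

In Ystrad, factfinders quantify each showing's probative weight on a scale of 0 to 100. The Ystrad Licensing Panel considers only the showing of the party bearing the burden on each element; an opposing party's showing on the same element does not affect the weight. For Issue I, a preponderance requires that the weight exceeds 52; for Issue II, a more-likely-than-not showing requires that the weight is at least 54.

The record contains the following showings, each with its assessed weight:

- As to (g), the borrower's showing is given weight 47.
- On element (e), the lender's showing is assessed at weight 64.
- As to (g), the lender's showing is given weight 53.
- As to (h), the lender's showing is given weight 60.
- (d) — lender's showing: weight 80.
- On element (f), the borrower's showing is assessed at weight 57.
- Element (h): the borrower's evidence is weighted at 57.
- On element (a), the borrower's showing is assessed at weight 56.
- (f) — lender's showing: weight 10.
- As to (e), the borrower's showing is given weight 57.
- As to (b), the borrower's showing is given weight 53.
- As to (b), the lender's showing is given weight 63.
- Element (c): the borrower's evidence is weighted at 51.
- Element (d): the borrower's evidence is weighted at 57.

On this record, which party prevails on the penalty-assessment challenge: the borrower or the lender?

borrower

— Issue I —
At Stage I.1 the borrower must meet a preponderance (weight exceeds 52): on (a) the weight is 56, which does exceed 52, so (a) meets the standard; on (b) the weight is 53 (the lender's 63 is given no effect), which does exceed 52, so (b) meets the standard.
  Stage I.1 is satisfied; the borrower continues to bear the burden.
At Stage I.2 the borrower must meet a preponderance (weight exceeds 52): on (c) the weight is 51, which does not exceed 52, so (c) does not meet the standard; on (d) the weight is 57 (the lender's 80 is given no effect), > 52, so (d) meets the standard.
  The borrower does not carry Stage I.2.
The lender prevails on this issue.
— Issue II —
At Stage II.1 the borrower must meet a more-likely-than-not showing (weight is at least 54): on (e) the weight is 57 (the lender's 64 is given no effect), which does reach 54, so (e) meets the standard; on (f) the weight is 57 (the lender's 10 is given no effect), ≥ 54, so (f) meets the standard.
  Stage II.1 carried; the burden shifts to the lender.
At Stage II.2 the lender must meet a more-likely-than-not showing (weight is at least 54): on (g) the weight is 53 (the borrower's 47 is given no effect), < 54, so (g) does not meet the standard; on (h) the weight is 60 (the borrower's 57 is given no effect), which does reach 54, so (h) meets the standard.
  Stage II.2 not carried; the lender fails its burden.
The borrower prevails on this issue.
Per-issue: Issue I → lender; Issue II → borrower. The borrower must prevail on at least one issue; overall, the borrower prevails.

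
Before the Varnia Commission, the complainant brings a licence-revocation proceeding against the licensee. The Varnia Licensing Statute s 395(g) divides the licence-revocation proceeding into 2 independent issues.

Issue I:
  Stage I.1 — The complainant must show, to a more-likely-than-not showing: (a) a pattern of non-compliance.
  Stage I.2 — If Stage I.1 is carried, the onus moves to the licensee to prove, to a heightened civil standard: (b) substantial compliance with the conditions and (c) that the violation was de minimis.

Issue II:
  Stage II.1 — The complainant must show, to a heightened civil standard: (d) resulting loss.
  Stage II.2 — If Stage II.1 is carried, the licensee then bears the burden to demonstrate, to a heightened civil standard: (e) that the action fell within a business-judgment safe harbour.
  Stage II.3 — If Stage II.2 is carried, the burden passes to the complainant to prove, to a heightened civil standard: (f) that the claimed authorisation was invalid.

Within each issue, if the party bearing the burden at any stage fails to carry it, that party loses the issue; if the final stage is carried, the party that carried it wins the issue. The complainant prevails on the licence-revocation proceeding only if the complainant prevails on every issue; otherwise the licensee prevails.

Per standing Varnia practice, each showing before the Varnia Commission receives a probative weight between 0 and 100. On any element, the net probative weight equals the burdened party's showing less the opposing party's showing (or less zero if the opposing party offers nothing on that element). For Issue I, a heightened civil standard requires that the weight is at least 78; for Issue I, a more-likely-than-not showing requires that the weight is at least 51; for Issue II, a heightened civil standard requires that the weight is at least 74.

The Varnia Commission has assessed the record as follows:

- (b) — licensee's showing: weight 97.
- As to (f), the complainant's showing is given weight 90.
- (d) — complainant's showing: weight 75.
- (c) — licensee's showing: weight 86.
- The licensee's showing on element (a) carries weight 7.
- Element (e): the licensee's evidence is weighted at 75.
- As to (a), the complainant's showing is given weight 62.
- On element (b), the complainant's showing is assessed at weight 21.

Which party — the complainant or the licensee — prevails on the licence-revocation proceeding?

— Issue I —
Stage I.1 — burden on complainant; standard: a more-likely-than-not showing (weight is at least 51).
    (a): 62 − 7 = 55 ≥ 51 [met]
  All elements met. The burden passes to the licensee.
Stage I.2 — burden on licensee; standard: a heightened civil standard (weight is at least 78).
    (b): 97 − 21 = 76 < 78 [not met]
    (c): 86 ≥ 78 [met]
  Stage I.2 not carried; the licensee fails its burden.
So the complainant prevails on this issue.
— Issue II —
At Stage II.1 the complainant must meet a heightened civil standard (weight is at least 74): on (d) the weight is 75, ≥ 74, so (d) meets the standard.
  Stage II.1 is satisfied; the onus moves to the licensee.
At Stage II.2 the licensee must meet a heightened civil standard (weight is at least 74): on (e) the weight is 75, ≥ 74, so (e) meets the standard.
  All elements met. The burden passes to the complainant.
At Stage II.3 the complainant must meet a heightened civil standard (weight is at least 74): on (f) the weight is 90, which does reach 74, so (f) meets the standard.
  Stage II.3 carried; the final stage is satisfied.
All stages carried — the complainant prevails on this issue.
Per-issue: Issue I → complainant; Issue II → complainant. The complainant must prevail on every issue; overall, the complainant prevails.

complainant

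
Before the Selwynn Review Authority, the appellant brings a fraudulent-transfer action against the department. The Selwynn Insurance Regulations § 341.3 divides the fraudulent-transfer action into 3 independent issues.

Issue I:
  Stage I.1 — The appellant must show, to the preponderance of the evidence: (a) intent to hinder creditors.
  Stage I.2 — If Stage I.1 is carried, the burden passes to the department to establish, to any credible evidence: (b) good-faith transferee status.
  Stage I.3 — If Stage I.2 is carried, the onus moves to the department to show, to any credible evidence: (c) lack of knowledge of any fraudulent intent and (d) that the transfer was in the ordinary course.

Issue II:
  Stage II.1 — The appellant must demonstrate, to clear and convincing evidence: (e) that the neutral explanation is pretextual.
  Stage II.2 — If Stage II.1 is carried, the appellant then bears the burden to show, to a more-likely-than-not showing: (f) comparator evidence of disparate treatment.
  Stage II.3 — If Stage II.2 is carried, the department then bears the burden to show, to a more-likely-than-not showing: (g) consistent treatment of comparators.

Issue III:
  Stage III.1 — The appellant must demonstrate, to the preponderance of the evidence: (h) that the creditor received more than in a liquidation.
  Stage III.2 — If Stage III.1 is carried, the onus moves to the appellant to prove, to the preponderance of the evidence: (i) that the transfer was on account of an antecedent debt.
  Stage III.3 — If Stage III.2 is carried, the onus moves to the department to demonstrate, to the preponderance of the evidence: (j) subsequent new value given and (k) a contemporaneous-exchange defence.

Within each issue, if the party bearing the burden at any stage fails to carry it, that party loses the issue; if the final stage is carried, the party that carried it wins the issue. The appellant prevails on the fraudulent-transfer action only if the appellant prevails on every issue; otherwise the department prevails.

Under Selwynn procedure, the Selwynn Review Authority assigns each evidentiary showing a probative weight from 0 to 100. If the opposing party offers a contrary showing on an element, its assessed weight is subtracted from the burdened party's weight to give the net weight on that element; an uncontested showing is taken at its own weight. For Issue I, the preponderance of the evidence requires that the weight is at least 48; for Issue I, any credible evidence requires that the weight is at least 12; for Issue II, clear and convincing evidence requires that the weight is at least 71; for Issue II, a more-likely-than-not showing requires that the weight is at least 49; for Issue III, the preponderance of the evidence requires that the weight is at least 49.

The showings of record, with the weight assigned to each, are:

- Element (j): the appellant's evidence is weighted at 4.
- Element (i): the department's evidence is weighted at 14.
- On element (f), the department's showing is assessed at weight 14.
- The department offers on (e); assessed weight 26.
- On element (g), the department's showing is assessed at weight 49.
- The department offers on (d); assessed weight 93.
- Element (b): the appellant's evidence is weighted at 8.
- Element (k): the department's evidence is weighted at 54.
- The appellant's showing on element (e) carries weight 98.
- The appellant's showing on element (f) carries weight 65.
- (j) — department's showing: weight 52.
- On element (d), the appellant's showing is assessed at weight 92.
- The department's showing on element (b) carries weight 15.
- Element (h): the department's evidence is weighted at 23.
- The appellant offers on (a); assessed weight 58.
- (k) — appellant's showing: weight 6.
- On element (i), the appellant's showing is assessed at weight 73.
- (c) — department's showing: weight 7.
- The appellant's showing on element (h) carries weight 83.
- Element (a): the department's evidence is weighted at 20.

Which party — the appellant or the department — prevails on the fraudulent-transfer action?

— Issue I —
Stage I.1 — burden on appellant; standard: the preponderance of the evidence (weight is at least 48).
    (a): 58 − 20 = 38 < 48 [not met]
  Not every element is met, so the appellant fails to carry Stage I.1.
So the department prevails on this issue.
— Issue II —
Stage II.1 (appellant, clear and convincing evidence, weight is at least 71): (e) net 98−26=72 ≥ 71 — meets.
  Stage II.1 is satisfied; the appellant continues to bear the burden.
Stage II.2 (appellant, a more-likely-than-not showing, weight is at least 49): (f) net 65−14=51 ≥ 49 — meets.
  Stage II.2 carried; the burden shifts to the department.
Stage II.3 (department, a more-likely-than-not showing, weight is at least 49): (g) 49 ≥ 49 — meets.
  The department carries the last stage.
With every stage satisfied, the department prevails on this issue.
— Issue III —
At Stage III.1 the appellant must meet the preponderance of the evidence (weight is at least 49): on (h) the weight is 83 less the opposing 23 gives net 60, ≥ 49, so (h) meets the standard.
  Stage III.1 carried; the burden remains with the appellant.
At Stage III.2 the appellant must meet the preponderance of the evidence (weight is at least 49): on (i) the weight is 73 less the opposing 14 gives net 59, which does reach 49, so (i) meets the standard.
  Stage III.2 carried; the burden shifts to the department.
At Stage III.3 the department must meet the preponderance of the evidence (weight is at least 49): on (j) the weight is 52 less the opposing 4 gives net 48, which does not reach 49, so (j) does not meet the standard; on (k) the weight is 54 less the opposing 6 gives net 48, < 49, so (k) does not meet the standard.
  Not every element is met, so the department fails to carry Stage III.3.
So the appellant prevails on this issue.
Per-issue: Issue I → department; Issue II → department; Issue III → appellant. The appellant must prevail on every issue; overall, the department prevails.

department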